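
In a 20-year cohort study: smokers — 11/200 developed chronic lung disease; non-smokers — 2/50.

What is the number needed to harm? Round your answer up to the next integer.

NNH: 67

risk, smokers = 11/200 = 0.055000
risk, non-smokers = 2/50 = 0.040000
absolute risk difference = 0.015000
1 / 0.015000 = 66.667 → round up → 67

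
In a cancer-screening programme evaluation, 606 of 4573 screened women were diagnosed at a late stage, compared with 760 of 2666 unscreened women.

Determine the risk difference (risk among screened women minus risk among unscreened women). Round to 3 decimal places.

risk, screened women = 606/4573 = 0.1325
risk, unscreened women = 760/2666 = 0.2851
risk difference = 0.1325 − 0.2851 = -0.153

-0.153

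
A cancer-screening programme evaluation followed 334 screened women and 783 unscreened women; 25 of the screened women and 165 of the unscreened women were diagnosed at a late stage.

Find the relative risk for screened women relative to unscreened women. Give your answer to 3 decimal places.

risk, screened women = 25/334 = 0.0749
risk, unscreened women = 165/783 = 0.2107
RR = 0.0749 / 0.2107 = 0.355

RR ≈ 0.355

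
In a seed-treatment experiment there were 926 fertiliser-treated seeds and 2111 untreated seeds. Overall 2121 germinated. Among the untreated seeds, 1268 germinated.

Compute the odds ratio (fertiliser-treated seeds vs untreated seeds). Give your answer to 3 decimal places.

fertiliser-treated seeds with the outcome: 2121 − 1268 = 853
fertiliser-treated seeds without the outcome: 926 − 853 = 73
untreated seeds without the outcome: 2111 − 1268 = 843
OR = (853 × 843) / (73 × 1268) = 719079/92564 ≈ 7.768

7.768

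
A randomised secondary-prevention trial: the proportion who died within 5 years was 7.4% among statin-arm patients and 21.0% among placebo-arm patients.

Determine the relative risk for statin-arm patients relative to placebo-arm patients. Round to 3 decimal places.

RR = 0.0740 / 0.2100 = 0.352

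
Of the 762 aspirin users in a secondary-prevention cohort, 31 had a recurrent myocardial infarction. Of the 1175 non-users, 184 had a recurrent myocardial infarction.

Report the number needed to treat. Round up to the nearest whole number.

risk, aspirin users = 31/762 = 0.040682
risk, non-users = 184/1175 = 0.156596
absolute risk difference = 0.115913
1 / 0.115913 = 8.627 → round up → 9

NNT: 9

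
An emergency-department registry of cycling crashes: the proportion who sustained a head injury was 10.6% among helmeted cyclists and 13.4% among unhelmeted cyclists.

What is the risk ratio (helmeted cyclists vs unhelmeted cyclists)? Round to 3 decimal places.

RR = 0.1060 / 0.1340 = 0.791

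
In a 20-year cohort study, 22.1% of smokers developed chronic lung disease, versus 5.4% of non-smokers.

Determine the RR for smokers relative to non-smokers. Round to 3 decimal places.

RR = 0.2210 / 0.0540 = 4.093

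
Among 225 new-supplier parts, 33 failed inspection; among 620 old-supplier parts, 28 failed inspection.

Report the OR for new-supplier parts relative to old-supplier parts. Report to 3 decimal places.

3.634

odds, new-supplier parts = 33/192 = 0.17188
odds, old-supplier parts = 28/592 = 0.04730
OR = 0.17188 / 0.04730 = 3.634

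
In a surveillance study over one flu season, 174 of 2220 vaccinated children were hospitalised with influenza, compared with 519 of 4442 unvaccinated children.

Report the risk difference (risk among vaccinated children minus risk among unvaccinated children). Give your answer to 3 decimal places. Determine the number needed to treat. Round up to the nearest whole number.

RD = -0.038; NNT = 27

risk, vaccinated children = 174/2220 = 0.0784
risk, unvaccinated children = 519/4442 = 0.1168
risk difference = 0.0784 − 0.1168 = -0.038
absolute risk difference = 0.038461
1 / 0.038461 = 26.000 → round up → 27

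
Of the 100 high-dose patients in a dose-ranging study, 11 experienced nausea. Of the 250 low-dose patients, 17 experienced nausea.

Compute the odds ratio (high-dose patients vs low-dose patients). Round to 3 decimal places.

OR = (11 × 233) / (89 × 17) = 2563/1513 ≈ 1.694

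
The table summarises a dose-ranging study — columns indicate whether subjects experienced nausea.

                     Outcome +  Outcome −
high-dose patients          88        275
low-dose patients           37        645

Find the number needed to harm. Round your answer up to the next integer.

risk, high-dose patients = 88/363 = 0.242424
risk, low-dose patients = 37/682 = 0.054252
absolute risk difference = 0.188172
1 / 0.188172 = 5.314 → round up → 6

6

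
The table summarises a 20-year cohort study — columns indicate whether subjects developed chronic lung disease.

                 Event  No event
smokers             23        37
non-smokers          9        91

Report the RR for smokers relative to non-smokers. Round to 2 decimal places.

risk, smokers = 23/60 = 0.3833
risk, non-smokers = 9/100 = 0.0900
RR = 0.3833 / 0.0900 = 4.26

RR ≈ 4.26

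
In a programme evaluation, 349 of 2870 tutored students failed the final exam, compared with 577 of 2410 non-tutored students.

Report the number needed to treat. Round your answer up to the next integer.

NNT ≈ 9

risk, tutored students = 349/2870 = 0.121603
risk, non-tutored students = 577/2410 = 0.239419
absolute risk difference = 0.117816
1 / 0.117816 = 8.488 → round up → 9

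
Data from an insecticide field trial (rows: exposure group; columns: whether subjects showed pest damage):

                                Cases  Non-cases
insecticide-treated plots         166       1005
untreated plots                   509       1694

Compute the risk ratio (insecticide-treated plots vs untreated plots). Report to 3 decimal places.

0.614

risk, insecticide-treated plots = 166/1171 = 0.1418
risk, untreated plots = 509/2203 = 0.2310
RR = 0.1418 / 0.2310 = 0.614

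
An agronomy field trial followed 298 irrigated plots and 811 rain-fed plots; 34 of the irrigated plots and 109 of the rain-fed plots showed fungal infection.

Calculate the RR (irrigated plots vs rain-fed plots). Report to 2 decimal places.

RR = 0.85

risk, irrigated plots = 34/298 = 0.1141
risk, rain-fed plots = 109/811 = 0.1344
RR = 0.1141 / 0.1344 = 0.85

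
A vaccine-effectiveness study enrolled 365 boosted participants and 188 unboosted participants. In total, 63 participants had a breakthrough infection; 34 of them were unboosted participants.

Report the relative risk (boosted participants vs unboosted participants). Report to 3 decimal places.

boosted participants with the outcome: 63 − 34 = 29
boosted participants without the outcome: 365 − 29 = 336
unboosted participants without the outcome: 188 − 34 = 154
risk, boosted participants = 29/365 = 0.0795
risk, unboosted participants = 34/188 = 0.1809
RR = 0.0795 / 0.1809 = 0.439

RR: 0.439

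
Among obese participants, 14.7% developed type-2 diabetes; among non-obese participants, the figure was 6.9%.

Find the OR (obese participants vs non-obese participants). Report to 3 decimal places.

odds, obese participants = 0.1470/0.8530 = 0.1723
odds, non-obese participants = 0.0690/0.9310 = 0.0741
OR = 0.1723 / 0.0741 = 2.325

2.325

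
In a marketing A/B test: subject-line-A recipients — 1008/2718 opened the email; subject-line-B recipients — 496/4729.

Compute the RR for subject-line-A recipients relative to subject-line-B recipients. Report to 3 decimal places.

RR ≈ 3.536

risk, subject-line-A recipients = 1008/2718 = 0.3709
risk, subject-line-B recipients = 496/4729 = 0.1049
RR = 0.3709 / 0.1049 = 3.536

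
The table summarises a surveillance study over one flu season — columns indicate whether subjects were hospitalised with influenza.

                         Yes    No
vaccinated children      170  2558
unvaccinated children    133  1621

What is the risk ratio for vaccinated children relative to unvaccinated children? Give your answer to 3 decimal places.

risk, vaccinated children = 170/2728 = 0.0623
risk, unvaccinated children = 133/1754 = 0.0758
RR = 0.0623 / 0.0758 = 0.822

RR: 0.822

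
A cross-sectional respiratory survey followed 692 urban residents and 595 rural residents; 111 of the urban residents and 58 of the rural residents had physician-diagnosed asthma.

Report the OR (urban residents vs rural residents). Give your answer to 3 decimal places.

OR = 1.769

odds, urban residents = 111/581 = 0.1910
odds, rural residents = 58/537 = 0.1080
OR = 0.1910 / 0.1080 = 1.769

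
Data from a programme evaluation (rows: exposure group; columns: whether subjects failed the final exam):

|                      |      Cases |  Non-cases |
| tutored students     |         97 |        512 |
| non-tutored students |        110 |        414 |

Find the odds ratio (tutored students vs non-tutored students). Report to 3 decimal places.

odds, tutored students = 97/512 = 0.1895
odds, non-tutored students = 110/414 = 0.2657
OR = 0.1895 / 0.2657 = 0.713

OR ≈ 0.713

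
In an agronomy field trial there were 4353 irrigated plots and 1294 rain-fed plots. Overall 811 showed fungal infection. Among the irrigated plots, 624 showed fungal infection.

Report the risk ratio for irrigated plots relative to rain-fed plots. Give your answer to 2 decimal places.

irrigated plots without the outcome: 4353 − 624 = 3729
rain-fed plots with the outcome: 811 − 624 = 187
rain-fed plots without the outcome: 1294 − 187 = 1107
risk, irrigated plots = 624/4353 = 0.1433
risk, rain-fed plots = 187/1294 = 0.1445
RR = 0.1433 / 0.1445 = 0.99

0.99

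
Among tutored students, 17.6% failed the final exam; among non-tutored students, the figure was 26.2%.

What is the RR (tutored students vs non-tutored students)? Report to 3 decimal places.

RR = 0.1760 / 0.2620 = 0.672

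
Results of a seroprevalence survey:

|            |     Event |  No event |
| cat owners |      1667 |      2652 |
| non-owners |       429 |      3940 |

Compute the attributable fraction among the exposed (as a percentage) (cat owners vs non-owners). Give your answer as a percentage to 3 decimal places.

74.560%

risk, cat owners = 1667/4319 = 0.3860
risk, non-owners = 429/4369 = 0.0982
AR% = (0.3860 − 0.0982) / 0.3860 = 0.7456 → 74.560%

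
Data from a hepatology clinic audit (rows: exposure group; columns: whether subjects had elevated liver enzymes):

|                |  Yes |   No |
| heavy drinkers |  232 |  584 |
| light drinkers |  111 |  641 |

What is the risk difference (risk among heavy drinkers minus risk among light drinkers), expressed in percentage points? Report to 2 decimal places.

13.67

risk, heavy drinkers = 232/816 = 0.2843
risk, light drinkers = 111/752 = 0.1476
risk difference = 0.2843 − 0.1476 = 0.1367 → 13.67 percentage points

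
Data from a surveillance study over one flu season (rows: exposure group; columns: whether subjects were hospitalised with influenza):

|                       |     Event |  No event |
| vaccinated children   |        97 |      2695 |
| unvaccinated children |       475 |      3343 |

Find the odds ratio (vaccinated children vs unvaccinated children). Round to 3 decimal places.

OR = (97 × 3343) / (2695 × 475) = 324271/1280125 ≈ 0.253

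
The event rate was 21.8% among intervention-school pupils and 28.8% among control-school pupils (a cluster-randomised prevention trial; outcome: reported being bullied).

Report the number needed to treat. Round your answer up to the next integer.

absolute risk difference = 0.070000
1 / 0.070000 = 14.286 → round up → 15

15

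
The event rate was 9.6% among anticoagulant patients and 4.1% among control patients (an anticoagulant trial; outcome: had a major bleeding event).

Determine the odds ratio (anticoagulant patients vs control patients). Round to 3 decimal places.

odds, anticoagulant patients = 0.09600/0.90400 = 0.10619
odds, control patients = 0.04100/0.95900 = 0.04275
OR = 0.10619 / 0.04275 = 2.484

OR = 2.484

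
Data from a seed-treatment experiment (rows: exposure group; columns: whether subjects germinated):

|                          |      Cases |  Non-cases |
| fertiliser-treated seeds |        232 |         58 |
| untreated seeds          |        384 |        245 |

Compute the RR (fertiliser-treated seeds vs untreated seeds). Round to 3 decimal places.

risk, fertiliser-treated seeds = 232/290 = 0.8000
risk, untreated seeds = 384/629 = 0.6105
RR = 0.8000 / 0.6105 = 1.310

RR = 1.310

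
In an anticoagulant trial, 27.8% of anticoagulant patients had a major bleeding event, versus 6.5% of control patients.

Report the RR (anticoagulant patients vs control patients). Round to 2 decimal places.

RR = 0.2780 / 0.0650 = 4.28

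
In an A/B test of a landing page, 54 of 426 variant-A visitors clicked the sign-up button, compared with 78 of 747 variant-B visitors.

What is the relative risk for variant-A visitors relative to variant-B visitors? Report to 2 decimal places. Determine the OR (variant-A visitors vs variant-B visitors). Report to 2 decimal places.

RR = 1.21; OR = 1.25

risk, variant-A visitors = 54/426 = 0.1268
risk, variant-B visitors = 78/747 = 0.1044
RR = 0.1268 / 0.1044 = 1.21
odds, variant-A visitors = 54/372 = 0.1452
odds, variant-B visitors = 78/669 = 0.1166
OR = 0.1452 / 0.1166 = 1.25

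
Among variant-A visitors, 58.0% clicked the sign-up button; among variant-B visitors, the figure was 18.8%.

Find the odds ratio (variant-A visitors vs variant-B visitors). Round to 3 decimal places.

5.965

odds, variant-A visitors = 0.5800/0.4200 = 1.3810
odds, variant-B visitors = 0.1880/0.8120 = 0.2315
OR = 1.3810 / 0.2315 = 5.965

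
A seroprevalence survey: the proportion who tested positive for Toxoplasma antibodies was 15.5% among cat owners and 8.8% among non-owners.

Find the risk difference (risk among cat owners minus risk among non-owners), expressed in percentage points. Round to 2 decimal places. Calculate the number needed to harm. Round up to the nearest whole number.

RD = 6.70; NNH = 15

risk difference = 0.1550 − 0.0880 = 0.0670 → 6.70 percentage points
absolute risk difference = 0.067000
1 / 0.067000 = 14.925 → round up → 15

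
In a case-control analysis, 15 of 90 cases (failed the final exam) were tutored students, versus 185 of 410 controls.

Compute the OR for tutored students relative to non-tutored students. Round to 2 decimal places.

OR = (15 × 225) / (185 × 75) = 3375/13875 ≈ 0.24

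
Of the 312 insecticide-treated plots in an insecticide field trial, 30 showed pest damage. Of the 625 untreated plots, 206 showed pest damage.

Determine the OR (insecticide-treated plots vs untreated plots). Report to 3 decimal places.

OR = (30 × 419) / (282 × 206) = 12570/58092 ≈ 0.216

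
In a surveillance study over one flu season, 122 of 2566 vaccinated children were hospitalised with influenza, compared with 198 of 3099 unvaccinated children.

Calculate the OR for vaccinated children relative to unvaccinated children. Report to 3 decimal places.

OR ≈ 0.731

odds, vaccinated children = 122/2444 = 0.04992
odds, unvaccinated children = 198/2901 = 0.06825
OR = 0.04992 / 0.06825 = 0.731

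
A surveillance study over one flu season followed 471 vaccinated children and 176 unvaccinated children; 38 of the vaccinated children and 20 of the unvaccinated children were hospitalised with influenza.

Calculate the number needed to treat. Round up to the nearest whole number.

31

risk, vaccinated children = 38/471 = 0.080679
risk, unvaccinated children = 20/176 = 0.113636
absolute risk difference = 0.032957
1 / 0.032957 = 30.343 → round up → 31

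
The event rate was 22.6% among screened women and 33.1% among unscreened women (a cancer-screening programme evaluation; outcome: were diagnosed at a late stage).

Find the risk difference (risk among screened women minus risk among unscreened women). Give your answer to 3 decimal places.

risk difference = 0.2260 − 0.3310 = -0.105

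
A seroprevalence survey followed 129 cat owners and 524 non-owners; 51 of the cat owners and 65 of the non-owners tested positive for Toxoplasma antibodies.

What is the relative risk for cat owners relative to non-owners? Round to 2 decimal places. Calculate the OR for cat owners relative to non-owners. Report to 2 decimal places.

risk, cat owners = 51/129 = 0.3953
risk, non-owners = 65/524 = 0.1240
RR = 0.3953 / 0.1240 = 3.19
OR = (51 × 459) / (78 × 65) = 23409/5070 ≈ 4.62

RR = 3.19; OR = 4.62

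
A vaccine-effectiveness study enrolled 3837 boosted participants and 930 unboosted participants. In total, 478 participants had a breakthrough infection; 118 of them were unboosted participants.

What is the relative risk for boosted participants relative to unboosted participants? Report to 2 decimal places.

boosted participants with the outcome: 478 − 118 = 360
boosted participants without the outcome: 3837 − 360 = 3477
unboosted participants without the outcome: 930 − 118 = 812
risk, boosted participants = 360/3837 = 0.0938
risk, unboosted participants = 118/930 = 0.1269
RR = 0.0938 / 0.1269 = 0.74

RR: 0.74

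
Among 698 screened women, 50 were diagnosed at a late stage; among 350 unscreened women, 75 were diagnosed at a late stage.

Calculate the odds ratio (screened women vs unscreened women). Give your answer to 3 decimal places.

OR = (50 × 275) / (648 × 75) = 13750/48600 ≈ 0.283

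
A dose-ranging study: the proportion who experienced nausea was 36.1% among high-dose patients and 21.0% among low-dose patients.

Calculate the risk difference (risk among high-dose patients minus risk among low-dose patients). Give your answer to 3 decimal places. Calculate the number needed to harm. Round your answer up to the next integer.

risk difference = 0.3610 − 0.2100 = 0.151
absolute risk difference = 0.151000
1 / 0.151000 = 6.623 → round up → 7

RD = 0.151; NNH = 7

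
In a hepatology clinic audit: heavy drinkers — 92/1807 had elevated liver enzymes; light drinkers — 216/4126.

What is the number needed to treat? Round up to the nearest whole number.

risk, heavy drinkers = 92/1807 = 0.050913
risk, light drinkers = 216/4126 = 0.052351
absolute risk difference = 0.001438
1 / 0.001438 = 695.410 → round up → 696

696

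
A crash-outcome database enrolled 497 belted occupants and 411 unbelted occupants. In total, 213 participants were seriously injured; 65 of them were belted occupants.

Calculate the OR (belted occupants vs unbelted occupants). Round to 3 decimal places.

belted occupants without the outcome: 497 − 65 = 432
unbelted occupants with the outcome: 213 − 65 = 148
unbelted occupants without the outcome: 411 − 148 = 263
odds, belted occupants = 65/432 = 0.1505
odds, unbelted occupants = 148/263 = 0.5627
OR = 0.1505 / 0.5627 = 0.267

0.267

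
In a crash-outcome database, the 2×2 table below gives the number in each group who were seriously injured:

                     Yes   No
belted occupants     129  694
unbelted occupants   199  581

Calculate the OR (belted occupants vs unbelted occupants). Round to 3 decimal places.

OR = 0.543

odds, belted occupants = 129/694 = 0.1859
odds, unbelted occupants = 199/581 = 0.3425
OR = 0.1859 / 0.3425 = 0.543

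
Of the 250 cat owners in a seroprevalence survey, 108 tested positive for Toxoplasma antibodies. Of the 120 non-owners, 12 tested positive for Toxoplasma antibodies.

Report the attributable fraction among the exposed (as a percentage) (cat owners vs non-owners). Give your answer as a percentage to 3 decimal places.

AR% = 76.852%

risk, cat owners = 108/250 = 0.4320
risk, non-owners = 12/120 = 0.1000
AR% = (0.4320 − 0.1000) / 0.4320 = 0.7685 → 76.852%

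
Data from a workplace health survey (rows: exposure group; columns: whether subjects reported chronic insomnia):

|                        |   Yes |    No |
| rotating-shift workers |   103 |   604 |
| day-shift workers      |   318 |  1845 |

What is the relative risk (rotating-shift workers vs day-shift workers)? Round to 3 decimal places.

0.991

risk, rotating-shift workers = 103/707 = 0.1457
risk, day-shift workers = 318/2163 = 0.1470
RR = 0.1457 / 0.1470 = 0.991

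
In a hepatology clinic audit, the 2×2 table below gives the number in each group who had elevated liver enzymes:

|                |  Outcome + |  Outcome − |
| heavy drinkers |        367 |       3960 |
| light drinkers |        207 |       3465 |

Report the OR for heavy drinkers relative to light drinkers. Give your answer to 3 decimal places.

OR = (367 × 3465) / (3960 × 207) = 1271655/819720 ≈ 1.551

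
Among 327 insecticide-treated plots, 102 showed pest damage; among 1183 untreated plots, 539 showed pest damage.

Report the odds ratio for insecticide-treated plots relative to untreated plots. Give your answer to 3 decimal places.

OR = (102 × 644) / (225 × 539) = 65688/121275 ≈ 0.542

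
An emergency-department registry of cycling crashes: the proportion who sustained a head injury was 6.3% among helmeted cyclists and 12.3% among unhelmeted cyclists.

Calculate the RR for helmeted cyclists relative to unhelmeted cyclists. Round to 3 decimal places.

RR = 0.0630 / 0.1230 = 0.512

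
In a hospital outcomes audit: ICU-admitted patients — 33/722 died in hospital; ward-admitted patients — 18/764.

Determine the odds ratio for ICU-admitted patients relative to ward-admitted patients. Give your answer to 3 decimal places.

odds, ICU-admitted patients = 33/689 = 0.04790
odds, ward-admitted patients = 18/746 = 0.02413
OR = 0.04790 / 0.02413 = 1.985

OR: 1.985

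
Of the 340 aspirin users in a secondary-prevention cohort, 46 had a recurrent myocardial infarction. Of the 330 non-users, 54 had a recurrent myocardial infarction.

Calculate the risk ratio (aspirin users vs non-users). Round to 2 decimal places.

RR = 0.83

risk, aspirin users = 46/340 = 0.1353
risk, non-users = 54/330 = 0.1636
RR = 0.1353 / 0.1636 = 0.83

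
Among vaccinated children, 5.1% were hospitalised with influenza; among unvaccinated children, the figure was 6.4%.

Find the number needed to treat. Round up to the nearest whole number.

NNT: 77

absolute risk difference = 0.013000
1 / 0.013000 = 76.923 → round up → 77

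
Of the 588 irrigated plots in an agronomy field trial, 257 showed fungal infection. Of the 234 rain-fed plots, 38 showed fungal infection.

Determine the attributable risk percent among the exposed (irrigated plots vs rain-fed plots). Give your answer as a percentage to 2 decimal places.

risk, irrigated plots = 257/588 = 0.4371
risk, rain-fed plots = 38/234 = 0.1624
AR% = (0.4371 − 0.1624) / 0.4371 = 0.6285 → 62.85%

62.85%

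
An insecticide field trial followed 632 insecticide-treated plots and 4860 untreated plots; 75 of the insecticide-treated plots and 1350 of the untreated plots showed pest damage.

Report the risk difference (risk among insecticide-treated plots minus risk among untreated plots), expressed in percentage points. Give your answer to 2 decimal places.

-15.91

risk, insecticide-treated plots = 75/632 = 0.1187
risk, untreated plots = 1350/4860 = 0.2778
risk difference = 0.1187 − 0.2778 = -0.1591 → -15.91 percentage points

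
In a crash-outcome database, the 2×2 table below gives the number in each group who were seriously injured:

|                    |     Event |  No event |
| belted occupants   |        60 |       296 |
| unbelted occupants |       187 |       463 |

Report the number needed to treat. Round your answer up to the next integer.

9

risk, belted occupants = 60/356 = 0.168539
risk, unbelted occupants = 187/650 = 0.287692
absolute risk difference = 0.119153
1 / 0.119153 = 8.393 → round up → 9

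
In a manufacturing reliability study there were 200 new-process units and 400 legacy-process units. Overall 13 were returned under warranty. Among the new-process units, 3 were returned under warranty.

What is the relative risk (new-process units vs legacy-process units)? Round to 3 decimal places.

RR = 0.600

new-process units without the outcome: 200 − 3 = 197
legacy-process units with the outcome: 13 − 3 = 10
legacy-process units without the outcome: 400 − 10 = 390
risk, new-process units = 3/200 = 0.01500
risk, legacy-process units = 10/400 = 0.02500
RR = 0.01500 / 0.02500 = 0.600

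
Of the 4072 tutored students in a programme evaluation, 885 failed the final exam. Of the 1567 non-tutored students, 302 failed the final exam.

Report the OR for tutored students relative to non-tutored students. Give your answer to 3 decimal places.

OR: 1.163

odds, tutored students = 885/3187 = 0.2777
odds, non-tutored students = 302/1265 = 0.2387
OR = 0.2777 / 0.2387 = 1.163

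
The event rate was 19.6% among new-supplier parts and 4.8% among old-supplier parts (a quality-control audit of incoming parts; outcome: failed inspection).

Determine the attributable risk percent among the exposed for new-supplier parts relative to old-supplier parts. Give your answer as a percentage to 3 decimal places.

AR% = (0.19600 − 0.04800) / 0.19600 = 0.7551 → 75.510%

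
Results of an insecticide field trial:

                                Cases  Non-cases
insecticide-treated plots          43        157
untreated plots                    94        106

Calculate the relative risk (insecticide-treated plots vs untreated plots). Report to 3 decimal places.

risk, insecticide-treated plots = 43/200 = 0.2150
risk, untreated plots = 94/200 = 0.4700
RR = 0.2150 / 0.4700 = 0.457

RR: 0.457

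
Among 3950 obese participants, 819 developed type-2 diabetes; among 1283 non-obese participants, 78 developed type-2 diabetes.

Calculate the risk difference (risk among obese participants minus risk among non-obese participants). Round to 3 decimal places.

0.147

risk, obese participants = 819/3950 = 0.2073
risk, non-obese participants = 78/1283 = 0.0608
risk difference = 0.2073 − 0.0608 = 0.147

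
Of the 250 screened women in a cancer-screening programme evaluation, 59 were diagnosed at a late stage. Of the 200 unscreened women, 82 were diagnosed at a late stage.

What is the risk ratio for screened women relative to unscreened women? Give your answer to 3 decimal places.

RR: 0.576

risk, screened women = 59/250 = 0.2360
risk, unscreened women = 82/200 = 0.4100
RR = 0.2360 / 0.4100 = 0.576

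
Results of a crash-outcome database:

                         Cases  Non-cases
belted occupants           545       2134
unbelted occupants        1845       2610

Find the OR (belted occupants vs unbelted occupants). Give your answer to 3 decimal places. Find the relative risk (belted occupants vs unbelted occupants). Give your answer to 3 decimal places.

OR = 0.361; RR = 0.491

odds, belted occupants = 545/2134 = 0.2554
odds, unbelted occupants = 1845/2610 = 0.7069
OR = 0.2554 / 0.7069 = 0.361
risk, belted occupants = 545/2679 = 0.2034
risk, unbelted occupants = 1845/4455 = 0.4141
RR = 0.2034 / 0.4141 = 0.491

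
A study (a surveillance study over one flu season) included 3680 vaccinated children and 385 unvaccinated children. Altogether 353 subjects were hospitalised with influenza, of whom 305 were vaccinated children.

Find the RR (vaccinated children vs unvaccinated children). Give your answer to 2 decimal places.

vaccinated children without the outcome: 3680 − 305 = 3375
unvaccinated children with the outcome: 353 − 305 = 48
unvaccinated children without the outcome: 385 − 48 = 337
risk, vaccinated children = 305/3680 = 0.0829
risk, unvaccinated children = 48/385 = 0.1247
RR = 0.0829 / 0.1247 = 0.66

RR ≈ 0.66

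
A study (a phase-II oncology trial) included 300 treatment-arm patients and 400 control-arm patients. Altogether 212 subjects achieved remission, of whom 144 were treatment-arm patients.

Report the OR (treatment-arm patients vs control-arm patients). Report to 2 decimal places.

treatment-arm patients without the outcome: 300 − 144 = 156
control-arm patients with the outcome: 212 − 144 = 68
control-arm patients without the outcome: 400 − 68 = 332
odds, treatment-arm patients = 144/156 = 0.9231
odds, control-arm patients = 68/332 = 0.2048
OR = 0.9231 / 0.2048 = 4.51

OR: 4.51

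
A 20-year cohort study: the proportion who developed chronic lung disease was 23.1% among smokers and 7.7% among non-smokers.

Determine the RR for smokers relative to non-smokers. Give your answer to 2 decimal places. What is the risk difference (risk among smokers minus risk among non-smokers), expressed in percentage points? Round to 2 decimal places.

RR = 3.00; RD = 15.40

RR = 0.2310 / 0.0770 = 3.00
risk difference = 0.2310 − 0.0770 = 0.1540 → 15.40 percentage points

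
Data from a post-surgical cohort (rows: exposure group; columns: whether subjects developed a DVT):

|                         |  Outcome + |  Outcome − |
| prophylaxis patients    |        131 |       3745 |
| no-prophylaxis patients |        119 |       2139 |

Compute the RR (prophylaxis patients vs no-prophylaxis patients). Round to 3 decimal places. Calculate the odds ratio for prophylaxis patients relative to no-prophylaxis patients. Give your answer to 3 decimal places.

RR = 0.641; OR = 0.629

risk, prophylaxis patients = 131/3876 = 0.03380
risk, no-prophylaxis patients = 119/2258 = 0.05270
RR = 0.03380 / 0.05270 = 0.641
odds, prophylaxis patients = 131/3745 = 0.03498
odds, no-prophylaxis patients = 119/2139 = 0.05563
OR = 0.03498 / 0.05563 = 0.629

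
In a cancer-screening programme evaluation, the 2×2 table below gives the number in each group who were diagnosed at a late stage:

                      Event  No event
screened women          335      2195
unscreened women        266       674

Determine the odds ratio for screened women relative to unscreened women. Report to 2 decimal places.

OR = (335 × 674) / (2195 × 266) = 225790/583870 ≈ 0.39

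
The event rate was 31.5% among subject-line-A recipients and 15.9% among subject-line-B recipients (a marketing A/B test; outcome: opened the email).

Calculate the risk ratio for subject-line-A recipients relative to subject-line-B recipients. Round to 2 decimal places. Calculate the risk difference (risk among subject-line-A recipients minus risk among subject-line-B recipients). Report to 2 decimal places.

RR = 1.98; RD = 0.16

RR = 0.3150 / 0.1590 = 1.98
risk difference = 0.3150 − 0.1590 = 0.16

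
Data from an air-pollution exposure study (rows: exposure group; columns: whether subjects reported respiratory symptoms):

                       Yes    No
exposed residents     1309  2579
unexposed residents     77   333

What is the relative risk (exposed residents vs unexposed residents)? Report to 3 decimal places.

1.793

risk, exposed residents = 1309/3888 = 0.3367
risk, unexposed residents = 77/410 = 0.1878
RR = 0.3367 / 0.1878 = 1.793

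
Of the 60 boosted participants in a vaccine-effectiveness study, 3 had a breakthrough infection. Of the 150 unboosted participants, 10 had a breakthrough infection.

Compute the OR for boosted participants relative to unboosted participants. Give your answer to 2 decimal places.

odds, boosted participants = 3/57 = 0.0526
odds, unboosted participants = 10/140 = 0.0714
OR = 0.0526 / 0.0714 = 0.74

0.74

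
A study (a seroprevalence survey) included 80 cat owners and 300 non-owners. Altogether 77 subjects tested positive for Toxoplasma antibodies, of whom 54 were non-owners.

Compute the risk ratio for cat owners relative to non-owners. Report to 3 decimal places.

cat owners with the outcome: 77 − 54 = 23
cat owners without the outcome: 80 − 23 = 57
non-owners without the outcome: 300 − 54 = 246
risk, cat owners = 23/80 = 0.2875
risk, non-owners = 54/300 = 0.1800
RR = 0.2875 / 0.1800 = 1.597

1.597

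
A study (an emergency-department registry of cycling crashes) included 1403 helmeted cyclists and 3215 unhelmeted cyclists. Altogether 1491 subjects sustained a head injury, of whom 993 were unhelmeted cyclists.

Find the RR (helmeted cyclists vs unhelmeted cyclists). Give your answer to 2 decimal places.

1.15

helmeted cyclists with the outcome: 1491 − 993 = 498
helmeted cyclists without the outcome: 1403 − 498 = 905
unhelmeted cyclists without the outcome: 3215 − 993 = 2222
risk, helmeted cyclists = 498/1403 = 0.3550
risk, unhelmeted cyclists = 993/3215 = 0.3089
RR = 0.3550 / 0.3089 = 1.15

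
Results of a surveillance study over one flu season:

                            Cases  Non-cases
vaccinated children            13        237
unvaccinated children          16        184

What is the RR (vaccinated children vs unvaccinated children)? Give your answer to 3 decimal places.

risk, vaccinated children = 13/250 = 0.0520
risk, unvaccinated children = 16/200 = 0.0800
RR = 0.0520 / 0.0800 = 0.650

RR = 0.650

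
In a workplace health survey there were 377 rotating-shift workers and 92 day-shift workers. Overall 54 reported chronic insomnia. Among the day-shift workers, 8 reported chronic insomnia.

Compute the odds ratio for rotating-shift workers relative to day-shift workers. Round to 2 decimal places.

rotating-shift workers with the outcome: 54 − 8 = 46
rotating-shift workers without the outcome: 377 − 46 = 331
day-shift workers without the outcome: 92 − 8 = 84
OR = (46 × 84) / (331 × 8) = 3864/2648 ≈ 1.46

1.46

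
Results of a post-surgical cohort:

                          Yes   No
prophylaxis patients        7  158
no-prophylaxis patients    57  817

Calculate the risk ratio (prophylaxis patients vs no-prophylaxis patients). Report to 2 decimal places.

risk, prophylaxis patients = 7/165 = 0.04242
risk, no-prophylaxis patients = 57/874 = 0.06522
RR = 0.04242 / 0.06522 = 0.65

0.65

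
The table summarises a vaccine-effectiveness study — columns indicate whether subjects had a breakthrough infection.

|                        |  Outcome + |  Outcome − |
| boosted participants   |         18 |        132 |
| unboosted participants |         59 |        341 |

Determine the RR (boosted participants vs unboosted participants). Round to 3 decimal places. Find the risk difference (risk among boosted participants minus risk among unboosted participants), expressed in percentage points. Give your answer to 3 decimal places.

risk, boosted participants = 18/150 = 0.1200
risk, unboosted participants = 59/400 = 0.1475
RR = 0.1200 / 0.1475 = 0.814
risk difference = 0.1200 − 0.1475 = -0.0275 → -2.750 percentage points

RR = 0.814; RD = -2.750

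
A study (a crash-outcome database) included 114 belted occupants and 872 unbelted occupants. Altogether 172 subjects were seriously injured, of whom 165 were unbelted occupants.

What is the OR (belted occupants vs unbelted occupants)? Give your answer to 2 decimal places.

belted occupants with the outcome: 172 − 165 = 7
belted occupants without the outcome: 114 − 7 = 107
unbelted occupants without the outcome: 872 − 165 = 707
odds, belted occupants = 7/107 = 0.0654
odds, unbelted occupants = 165/707 = 0.2334
OR = 0.0654 / 0.2334 = 0.28

OR: 0.28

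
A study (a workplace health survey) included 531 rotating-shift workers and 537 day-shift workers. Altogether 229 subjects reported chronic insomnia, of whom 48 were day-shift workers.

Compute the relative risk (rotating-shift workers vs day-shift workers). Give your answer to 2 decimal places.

rotating-shift workers with the outcome: 229 − 48 = 181
rotating-shift workers without the outcome: 531 − 181 = 350
day-shift workers without the outcome: 537 − 48 = 489
risk, rotating-shift workers = 181/531 = 0.3409
risk, day-shift workers = 48/537 = 0.0894
RR = 0.3409 / 0.0894 = 3.81

RR = 3.81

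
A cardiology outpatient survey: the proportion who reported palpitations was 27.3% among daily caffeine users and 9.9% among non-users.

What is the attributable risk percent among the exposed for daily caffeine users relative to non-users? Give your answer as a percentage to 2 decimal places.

AR% = (0.2730 − 0.0990) / 0.2730 = 0.6374 → 63.74%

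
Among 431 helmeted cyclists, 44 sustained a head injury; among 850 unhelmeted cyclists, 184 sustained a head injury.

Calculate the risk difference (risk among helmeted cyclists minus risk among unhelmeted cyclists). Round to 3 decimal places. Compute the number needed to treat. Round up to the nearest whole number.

risk, helmeted cyclists = 44/431 = 0.1021
risk, unhelmeted cyclists = 184/850 = 0.2165
risk difference = 0.1021 − 0.2165 = -0.114
absolute risk difference = 0.114382
1 / 0.114382 = 8.743 → round up → 9

RD = -0.114; NNT = 9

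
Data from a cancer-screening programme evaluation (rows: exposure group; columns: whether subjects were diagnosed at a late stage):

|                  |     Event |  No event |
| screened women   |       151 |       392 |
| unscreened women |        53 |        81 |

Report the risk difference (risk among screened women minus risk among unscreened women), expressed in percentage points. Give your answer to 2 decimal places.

RD = -11.74

risk, screened women = 151/543 = 0.2781
risk, unscreened women = 53/134 = 0.3955
risk difference = 0.2781 − 0.3955 = -0.1174 → -11.74 percentage points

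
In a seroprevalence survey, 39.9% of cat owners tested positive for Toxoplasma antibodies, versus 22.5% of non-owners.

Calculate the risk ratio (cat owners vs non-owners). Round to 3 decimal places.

RR = 0.3990 / 0.2250 = 1.773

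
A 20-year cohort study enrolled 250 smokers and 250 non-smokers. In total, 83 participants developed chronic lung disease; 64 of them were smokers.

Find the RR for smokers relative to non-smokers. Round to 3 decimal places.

RR ≈ 3.368

smokers without the outcome: 250 − 64 = 186
non-smokers with the outcome: 83 − 64 = 19
non-smokers without the outcome: 250 − 19 = 231
risk, smokers = 64/250 = 0.2560
risk, non-smokers = 19/250 = 0.0760
RR = 0.2560 / 0.0760 = 3.368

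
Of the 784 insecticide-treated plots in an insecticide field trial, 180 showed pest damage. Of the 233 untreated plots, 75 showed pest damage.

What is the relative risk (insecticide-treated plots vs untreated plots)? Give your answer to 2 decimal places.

risk, insecticide-treated plots = 180/784 = 0.2296
risk, untreated plots = 75/233 = 0.3219
RR = 0.2296 / 0.3219 = 0.71

RR ≈ 0.71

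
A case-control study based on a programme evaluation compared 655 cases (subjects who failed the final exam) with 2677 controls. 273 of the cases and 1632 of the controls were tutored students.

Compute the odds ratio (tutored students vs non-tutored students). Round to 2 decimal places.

odds, tutored students = 273/1632 = 0.1673
odds, non-tutored students = 382/1045 = 0.3656
OR = 0.1673 / 0.3656 = 0.46

0.46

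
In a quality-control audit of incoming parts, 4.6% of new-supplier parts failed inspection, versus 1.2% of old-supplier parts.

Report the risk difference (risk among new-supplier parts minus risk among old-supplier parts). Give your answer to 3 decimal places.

risk difference = 0.04600 − 0.01200 = 0.034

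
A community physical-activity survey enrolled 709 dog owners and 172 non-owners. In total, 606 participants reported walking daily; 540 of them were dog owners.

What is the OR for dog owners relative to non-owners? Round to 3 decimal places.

dog owners without the outcome: 709 − 540 = 169
non-owners with the outcome: 606 − 540 = 66
non-owners without the outcome: 172 − 66 = 106
odds, dog owners = 540/169 = 3.1953
odds, non-owners = 66/106 = 0.6226
OR = 3.1953 / 0.6226 = 5.132

OR: 5.132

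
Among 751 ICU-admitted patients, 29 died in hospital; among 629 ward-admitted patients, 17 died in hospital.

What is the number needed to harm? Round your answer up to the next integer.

risk, ICU-admitted patients = 29/751 = 0.038615
risk, ward-admitted patients = 17/629 = 0.027027
absolute risk difference = 0.011588
1 / 0.011588 = 86.296 → round up → 87

87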